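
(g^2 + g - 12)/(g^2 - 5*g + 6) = (g + 4)/(g - 2)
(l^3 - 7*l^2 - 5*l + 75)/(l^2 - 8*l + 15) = (l^2 - 2*l - 15)/(l - 3)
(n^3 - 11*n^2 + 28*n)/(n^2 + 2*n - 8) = n*(n^2 - 11*n + 28)/(n^2 + 2*n - 8)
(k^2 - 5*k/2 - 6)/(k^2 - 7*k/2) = (2*k^2 - 5*k - 12)/(k*(2*k - 7))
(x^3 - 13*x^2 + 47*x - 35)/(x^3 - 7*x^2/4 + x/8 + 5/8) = 8*(x^2 - 12*x + 35)/(8*x^2 - 6*x - 5)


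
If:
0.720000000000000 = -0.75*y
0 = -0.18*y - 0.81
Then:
No Solution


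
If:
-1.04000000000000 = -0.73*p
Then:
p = 1.42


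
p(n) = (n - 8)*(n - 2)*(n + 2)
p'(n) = (n - 8)*(n - 2) + (n - 8)*(n + 2) + (n - 2)*(n + 2) = 3*n^2 - 16*n - 4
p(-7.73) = -876.99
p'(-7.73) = 298.94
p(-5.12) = -291.45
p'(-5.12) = 156.56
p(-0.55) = 31.61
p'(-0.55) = 5.71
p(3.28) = -31.90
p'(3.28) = -24.20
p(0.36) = 29.57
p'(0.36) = -9.37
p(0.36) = 29.57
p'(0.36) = -9.37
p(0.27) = 30.36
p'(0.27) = -8.10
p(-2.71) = -35.82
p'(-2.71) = 61.39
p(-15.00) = -5083.00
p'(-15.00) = 911.00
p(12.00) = 560.00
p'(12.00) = 236.00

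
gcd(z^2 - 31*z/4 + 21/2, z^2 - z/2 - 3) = 1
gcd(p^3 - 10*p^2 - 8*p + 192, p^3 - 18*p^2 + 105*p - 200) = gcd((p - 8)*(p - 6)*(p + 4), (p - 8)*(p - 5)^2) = p - 8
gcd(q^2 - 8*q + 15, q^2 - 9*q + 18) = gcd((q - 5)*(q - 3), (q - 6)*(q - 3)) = q - 3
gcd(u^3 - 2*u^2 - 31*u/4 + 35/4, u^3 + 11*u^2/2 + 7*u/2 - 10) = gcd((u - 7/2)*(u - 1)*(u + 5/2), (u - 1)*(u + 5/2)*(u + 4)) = u^2 + 3*u/2 - 5/2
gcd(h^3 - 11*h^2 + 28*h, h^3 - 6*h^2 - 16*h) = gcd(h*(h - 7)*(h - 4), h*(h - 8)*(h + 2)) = h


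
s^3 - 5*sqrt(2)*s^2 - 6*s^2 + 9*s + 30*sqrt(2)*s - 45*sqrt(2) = (s - 3)^2*(s - 5*sqrt(2))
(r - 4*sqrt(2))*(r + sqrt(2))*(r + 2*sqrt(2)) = r^3 - sqrt(2)*r^2 - 20*r - 16*sqrt(2)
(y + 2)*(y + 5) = y^2 + 7*y + 10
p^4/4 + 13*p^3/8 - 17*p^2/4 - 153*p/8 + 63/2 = (p/4 + 1)*(p - 3)*(p - 3/2)*(p + 7)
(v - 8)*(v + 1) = v^2 - 7*v - 8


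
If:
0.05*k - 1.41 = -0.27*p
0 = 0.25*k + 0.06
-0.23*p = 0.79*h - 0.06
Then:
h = -1.46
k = -0.24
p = 5.27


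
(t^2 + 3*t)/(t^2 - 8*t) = (t + 3)/(t - 8)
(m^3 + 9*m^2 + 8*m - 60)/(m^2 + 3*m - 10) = m + 6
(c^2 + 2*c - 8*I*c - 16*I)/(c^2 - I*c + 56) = (c + 2)/(c + 7*I)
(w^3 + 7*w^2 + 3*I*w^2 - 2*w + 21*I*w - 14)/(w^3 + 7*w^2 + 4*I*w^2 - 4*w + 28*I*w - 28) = (w + I)/(w + 2*I)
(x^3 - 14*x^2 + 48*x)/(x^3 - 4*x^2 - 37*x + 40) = x*(x - 6)/(x^2 + 4*x - 5)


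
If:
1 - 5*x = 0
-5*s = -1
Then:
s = 1/5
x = 1/5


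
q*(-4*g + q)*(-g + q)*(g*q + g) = 4*g^3*q^2 + 4*g^3*q - 5*g^2*q^3 - 5*g^2*q^2 + g*q^4 + g*q^3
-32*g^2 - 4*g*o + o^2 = (-8*g + o)*(4*g + o)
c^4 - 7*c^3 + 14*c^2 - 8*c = c*(c - 4)*(c - 2)*(c - 1)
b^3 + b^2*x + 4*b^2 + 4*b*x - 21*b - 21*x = (b - 3)*(b + 7)*(b + x)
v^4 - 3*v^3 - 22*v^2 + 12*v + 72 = (v - 6)*(v - 2)*(v + 2)*(v + 3)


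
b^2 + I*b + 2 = (b - I)*(b + 2*I)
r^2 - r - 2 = (r - 2)*(r + 1)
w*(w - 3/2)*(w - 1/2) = w^3 - 2*w^2 + 3*w/4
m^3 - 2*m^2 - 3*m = m*(m - 3)*(m + 1)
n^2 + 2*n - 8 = (n - 2)*(n + 4)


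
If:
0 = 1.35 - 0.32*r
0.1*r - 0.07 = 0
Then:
No Solution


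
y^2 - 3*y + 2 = (y - 2)*(y - 1)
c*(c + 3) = c^2 + 3*c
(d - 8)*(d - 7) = d^2 - 15*d + 56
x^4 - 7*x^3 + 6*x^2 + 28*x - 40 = (x - 5)*(x - 2)^2*(x + 2)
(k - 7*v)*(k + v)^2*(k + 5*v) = k^4 - 38*k^2*v^2 - 72*k*v^3 - 35*v^4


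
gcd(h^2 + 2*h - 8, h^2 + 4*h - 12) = h - 2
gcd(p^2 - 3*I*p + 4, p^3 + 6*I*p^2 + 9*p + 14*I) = p + I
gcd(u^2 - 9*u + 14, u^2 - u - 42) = u - 7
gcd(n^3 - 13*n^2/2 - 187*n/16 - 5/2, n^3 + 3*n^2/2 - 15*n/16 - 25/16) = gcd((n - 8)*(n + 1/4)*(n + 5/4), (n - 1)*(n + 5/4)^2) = n + 5/4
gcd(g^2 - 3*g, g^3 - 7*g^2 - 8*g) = g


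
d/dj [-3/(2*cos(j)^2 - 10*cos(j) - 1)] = 6*(5 - 2*cos(j))*sin(j)/(10*cos(j) - cos(2*j))^2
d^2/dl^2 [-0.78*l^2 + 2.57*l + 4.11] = -1.56000000000000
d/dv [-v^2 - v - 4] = -2*v - 1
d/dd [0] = 0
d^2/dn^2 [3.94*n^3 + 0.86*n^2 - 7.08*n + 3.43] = 23.64*n + 1.72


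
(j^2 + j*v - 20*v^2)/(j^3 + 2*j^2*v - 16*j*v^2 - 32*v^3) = (j + 5*v)/(j^2 + 6*j*v + 8*v^2)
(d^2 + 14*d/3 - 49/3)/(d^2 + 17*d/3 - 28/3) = (3*d - 7)/(3*d - 4)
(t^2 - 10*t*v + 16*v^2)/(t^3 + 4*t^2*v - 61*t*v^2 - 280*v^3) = (t - 2*v)/(t^2 + 12*t*v + 35*v^2)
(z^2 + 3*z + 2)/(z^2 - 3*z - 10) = (z + 1)/(z - 5)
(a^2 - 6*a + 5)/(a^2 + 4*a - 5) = (a - 5)/(a + 5)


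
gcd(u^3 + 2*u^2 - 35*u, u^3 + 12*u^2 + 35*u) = u^2 + 7*u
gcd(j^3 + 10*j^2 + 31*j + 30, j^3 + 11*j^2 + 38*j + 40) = j^2 + 7*j + 10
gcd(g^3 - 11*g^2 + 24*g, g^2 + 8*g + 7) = 1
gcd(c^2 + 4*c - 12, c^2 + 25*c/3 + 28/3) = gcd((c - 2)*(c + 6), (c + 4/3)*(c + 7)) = 1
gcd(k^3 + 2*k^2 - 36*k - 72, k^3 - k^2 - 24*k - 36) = k^2 - 4*k - 12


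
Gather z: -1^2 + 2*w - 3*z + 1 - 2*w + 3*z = 0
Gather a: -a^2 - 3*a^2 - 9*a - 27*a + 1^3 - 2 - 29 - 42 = -4*a^2 - 36*a - 72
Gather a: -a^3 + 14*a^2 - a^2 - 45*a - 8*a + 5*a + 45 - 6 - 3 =-a^3 + 13*a^2 - 48*a + 36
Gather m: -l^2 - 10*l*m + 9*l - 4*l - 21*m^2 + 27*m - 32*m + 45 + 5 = -l^2 + 5*l - 21*m^2 + m*(-10*l - 5) + 50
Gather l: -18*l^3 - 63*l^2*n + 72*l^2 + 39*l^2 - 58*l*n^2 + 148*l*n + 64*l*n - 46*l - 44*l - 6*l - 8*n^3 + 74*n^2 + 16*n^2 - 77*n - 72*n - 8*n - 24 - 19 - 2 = -18*l^3 + l^2*(111 - 63*n) + l*(-58*n^2 + 212*n - 96) - 8*n^3 + 90*n^2 - 157*n - 45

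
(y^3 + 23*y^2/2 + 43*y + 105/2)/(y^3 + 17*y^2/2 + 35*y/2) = (y + 3)/y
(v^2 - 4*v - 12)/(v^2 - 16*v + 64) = (v^2 - 4*v - 12)/(v^2 - 16*v + 64)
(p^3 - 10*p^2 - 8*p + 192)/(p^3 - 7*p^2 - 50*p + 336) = (p + 4)/(p + 7)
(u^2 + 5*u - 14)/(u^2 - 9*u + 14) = (u + 7)/(u - 7)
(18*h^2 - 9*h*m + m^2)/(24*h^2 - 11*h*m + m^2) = (6*h - m)/(8*h - m)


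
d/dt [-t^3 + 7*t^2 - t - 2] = -3*t^2 + 14*t - 1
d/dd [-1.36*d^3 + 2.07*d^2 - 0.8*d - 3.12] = -4.08*d^2 + 4.14*d - 0.8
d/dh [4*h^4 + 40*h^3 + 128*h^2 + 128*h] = 16*h^3 + 120*h^2 + 256*h + 128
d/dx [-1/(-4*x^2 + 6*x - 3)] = 2*(3 - 4*x)/(4*x^2 - 6*x + 3)^2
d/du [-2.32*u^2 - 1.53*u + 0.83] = -4.64*u - 1.53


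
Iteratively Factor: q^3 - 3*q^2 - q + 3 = (q - 1)*(q^2 - 2*q - 3) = (q - 1)*(q + 1)*(q - 3)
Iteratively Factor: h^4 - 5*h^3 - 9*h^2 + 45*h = (h + 3)*(h^3 - 8*h^2 + 15*h) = h*(h + 3)*(h^2 - 8*h + 15) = h*(h - 3)*(h + 3)*(h - 5)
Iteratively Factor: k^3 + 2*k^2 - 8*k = (k - 2)*(k^2 + 4*k) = (k - 2)*(k + 4)*(k)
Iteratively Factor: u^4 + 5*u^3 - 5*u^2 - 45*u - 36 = (u + 3)*(u^3 + 2*u^2 - 11*u - 12) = (u + 3)*(u + 4)*(u^2 - 2*u - 3) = (u + 1)*(u + 3)*(u + 4)*(u - 3)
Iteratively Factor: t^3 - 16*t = (t)*(t^2 - 16) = t*(t - 4)*(t + 4)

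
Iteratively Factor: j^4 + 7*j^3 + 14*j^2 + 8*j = (j)*(j^3 + 7*j^2 + 14*j + 8) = j*(j + 4)*(j^2 + 3*j + 2) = j*(j + 1)*(j + 4)*(j + 2)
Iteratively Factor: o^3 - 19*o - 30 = (o - 5)*(o^2 + 5*o + 6) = (o - 5)*(o + 3)*(o + 2)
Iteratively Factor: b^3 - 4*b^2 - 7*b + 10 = (b - 1)*(b^2 - 3*b - 10) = (b - 5)*(b - 1)*(b + 2)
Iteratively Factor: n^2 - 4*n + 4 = (n - 2)*(n - 2)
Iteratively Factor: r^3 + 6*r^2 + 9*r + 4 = (r + 1)*(r^2 + 5*r + 4) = (r + 1)^2*(r + 4)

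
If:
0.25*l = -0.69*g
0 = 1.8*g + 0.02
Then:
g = -0.01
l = 0.03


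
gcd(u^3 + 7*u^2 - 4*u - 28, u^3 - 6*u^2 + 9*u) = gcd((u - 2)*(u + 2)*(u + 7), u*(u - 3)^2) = 1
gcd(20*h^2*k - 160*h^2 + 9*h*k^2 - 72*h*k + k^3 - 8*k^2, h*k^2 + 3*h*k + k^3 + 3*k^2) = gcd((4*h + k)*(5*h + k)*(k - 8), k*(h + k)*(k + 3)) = 1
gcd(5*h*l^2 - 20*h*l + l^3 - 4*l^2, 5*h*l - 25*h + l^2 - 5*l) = 5*h + l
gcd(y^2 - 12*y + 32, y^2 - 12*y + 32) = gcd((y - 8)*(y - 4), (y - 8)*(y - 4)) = y^2 - 12*y + 32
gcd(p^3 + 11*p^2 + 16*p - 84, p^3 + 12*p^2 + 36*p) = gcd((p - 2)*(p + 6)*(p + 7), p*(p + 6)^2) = p + 6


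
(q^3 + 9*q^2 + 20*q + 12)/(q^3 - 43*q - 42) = (q + 2)/(q - 7)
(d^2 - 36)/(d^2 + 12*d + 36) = (d - 6)/(d + 6)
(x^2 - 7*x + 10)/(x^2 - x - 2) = (x - 5)/(x + 1)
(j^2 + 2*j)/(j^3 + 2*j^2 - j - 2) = j/(j^2 - 1)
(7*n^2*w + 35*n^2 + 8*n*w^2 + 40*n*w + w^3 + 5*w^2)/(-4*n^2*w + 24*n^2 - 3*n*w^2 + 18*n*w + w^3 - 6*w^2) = (7*n*w + 35*n + w^2 + 5*w)/(-4*n*w + 24*n + w^2 - 6*w)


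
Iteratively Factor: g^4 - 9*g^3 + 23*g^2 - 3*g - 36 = (g - 3)*(g^3 - 6*g^2 + 5*g + 12) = (g - 3)^2*(g^2 - 3*g - 4) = (g - 3)^2*(g + 1)*(g - 4)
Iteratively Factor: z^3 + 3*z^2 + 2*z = (z + 2)*(z^2 + z) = (z + 1)*(z + 2)*(z)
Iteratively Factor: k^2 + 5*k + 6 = (k + 3)*(k + 2)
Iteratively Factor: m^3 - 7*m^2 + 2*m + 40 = (m + 2)*(m^2 - 9*m + 20) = (m - 4)*(m + 2)*(m - 5)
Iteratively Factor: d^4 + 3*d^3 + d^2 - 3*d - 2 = (d + 2)*(d^3 + d^2 - d - 1) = (d + 1)*(d + 2)*(d^2 - 1) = (d - 1)*(d + 1)*(d + 2)*(d + 1)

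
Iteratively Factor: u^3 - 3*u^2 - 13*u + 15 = (u + 3)*(u^2 - 6*u + 5) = (u - 5)*(u + 3)*(u - 1)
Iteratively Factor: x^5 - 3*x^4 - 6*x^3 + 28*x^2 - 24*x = (x - 2)*(x^4 - x^3 - 8*x^2 + 12*x) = (x - 2)*(x + 3)*(x^3 - 4*x^2 + 4*x) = (x - 2)^2*(x + 3)*(x^2 - 2*x) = (x - 2)^3*(x + 3)*(x)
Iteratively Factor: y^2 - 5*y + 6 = (y - 3)*(y - 2)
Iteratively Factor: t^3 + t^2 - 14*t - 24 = (t + 3)*(t^2 - 2*t - 8) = (t - 4)*(t + 3)*(t + 2)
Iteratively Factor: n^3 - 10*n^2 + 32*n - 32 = (n - 4)*(n^2 - 6*n + 8) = (n - 4)^2*(n - 2)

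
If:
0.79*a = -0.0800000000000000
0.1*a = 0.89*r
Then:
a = -0.10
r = -0.01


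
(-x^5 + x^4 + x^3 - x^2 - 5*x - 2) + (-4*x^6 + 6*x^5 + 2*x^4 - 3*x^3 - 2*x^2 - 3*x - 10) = -4*x^6 + 5*x^5 + 3*x^4 - 2*x^3 - 3*x^2 - 8*x - 12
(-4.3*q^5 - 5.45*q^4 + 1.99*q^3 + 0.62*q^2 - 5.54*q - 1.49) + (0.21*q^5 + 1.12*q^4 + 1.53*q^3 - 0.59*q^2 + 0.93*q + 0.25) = -4.09*q^5 - 4.33*q^4 + 3.52*q^3 + 0.03*q^2 - 4.61*q - 1.24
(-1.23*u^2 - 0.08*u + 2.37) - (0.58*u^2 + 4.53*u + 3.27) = -1.81*u^2 - 4.61*u - 0.9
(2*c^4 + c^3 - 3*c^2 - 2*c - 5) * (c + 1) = 2*c^5 + 3*c^4 - 2*c^3 - 5*c^2 - 7*c - 5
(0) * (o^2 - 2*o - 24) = 0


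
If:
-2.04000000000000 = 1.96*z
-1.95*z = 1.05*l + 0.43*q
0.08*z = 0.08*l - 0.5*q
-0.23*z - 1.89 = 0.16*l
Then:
No Solution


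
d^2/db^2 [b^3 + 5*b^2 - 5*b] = 6*b + 10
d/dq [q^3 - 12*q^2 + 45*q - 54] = 3*q^2 - 24*q + 45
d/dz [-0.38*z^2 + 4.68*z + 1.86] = 4.68 - 0.76*z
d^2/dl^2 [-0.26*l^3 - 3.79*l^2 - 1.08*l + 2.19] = -1.56*l - 7.58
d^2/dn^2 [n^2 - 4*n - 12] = 2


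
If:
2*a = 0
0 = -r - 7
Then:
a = 0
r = -7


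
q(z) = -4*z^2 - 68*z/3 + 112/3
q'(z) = -8*z - 68/3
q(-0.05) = 38.46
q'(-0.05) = -22.27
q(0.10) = 35.03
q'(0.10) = -23.47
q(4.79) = -163.02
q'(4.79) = -60.99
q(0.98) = 11.28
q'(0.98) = -30.51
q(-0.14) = 40.43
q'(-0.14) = -21.55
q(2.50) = -44.33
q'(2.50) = -42.67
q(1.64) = -10.60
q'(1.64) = -35.79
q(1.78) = -15.69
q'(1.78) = -36.91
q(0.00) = 37.33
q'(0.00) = -22.67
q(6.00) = -242.67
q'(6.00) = -70.67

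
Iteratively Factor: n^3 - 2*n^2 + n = (n - 1)*(n^2 - n) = (n - 1)^2*(n)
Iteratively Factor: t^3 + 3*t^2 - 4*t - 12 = (t - 2)*(t^2 + 5*t + 6) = (t - 2)*(t + 2)*(t + 3)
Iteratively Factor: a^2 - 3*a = (a)*(a - 3)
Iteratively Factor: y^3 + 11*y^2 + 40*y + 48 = (y + 4)*(y^2 + 7*y + 12) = (y + 4)^2*(y + 3)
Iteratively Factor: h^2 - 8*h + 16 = (h - 4)*(h - 4)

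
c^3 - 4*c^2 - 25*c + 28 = (c - 7)*(c - 1)*(c + 4)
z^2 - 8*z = z*(z - 8)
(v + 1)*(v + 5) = v^2 + 6*v + 5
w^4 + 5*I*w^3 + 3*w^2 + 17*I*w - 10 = (w - 2*I)*(w + I)^2*(w + 5*I)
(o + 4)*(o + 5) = o^2 + 9*o + 20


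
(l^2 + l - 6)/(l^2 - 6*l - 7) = (-l^2 - l + 6)/(-l^2 + 6*l + 7)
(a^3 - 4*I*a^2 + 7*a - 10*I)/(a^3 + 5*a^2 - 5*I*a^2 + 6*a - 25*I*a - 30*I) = (a^2 + I*a + 2)/(a^2 + 5*a + 6)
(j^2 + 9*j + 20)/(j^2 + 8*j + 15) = (j + 4)/(j + 3)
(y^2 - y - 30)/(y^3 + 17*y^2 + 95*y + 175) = (y - 6)/(y^2 + 12*y + 35)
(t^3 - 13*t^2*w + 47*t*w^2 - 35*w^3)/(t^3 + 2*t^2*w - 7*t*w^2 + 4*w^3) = (t^2 - 12*t*w + 35*w^2)/(t^2 + 3*t*w - 4*w^2)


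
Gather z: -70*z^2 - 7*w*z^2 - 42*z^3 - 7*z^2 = -42*z^3 + z^2*(-7*w - 77)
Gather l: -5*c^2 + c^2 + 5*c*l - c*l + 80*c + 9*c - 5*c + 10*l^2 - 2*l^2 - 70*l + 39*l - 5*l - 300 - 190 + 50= -4*c^2 + 84*c + 8*l^2 + l*(4*c - 36) - 440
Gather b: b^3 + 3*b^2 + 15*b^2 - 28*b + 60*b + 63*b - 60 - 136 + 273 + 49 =b^3 + 18*b^2 + 95*b + 126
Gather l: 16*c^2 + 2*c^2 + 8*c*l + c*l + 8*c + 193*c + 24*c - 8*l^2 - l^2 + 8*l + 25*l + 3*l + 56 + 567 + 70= 18*c^2 + 225*c - 9*l^2 + l*(9*c + 36) + 693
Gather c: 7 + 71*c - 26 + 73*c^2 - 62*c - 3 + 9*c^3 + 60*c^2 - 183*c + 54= 9*c^3 + 133*c^2 - 174*c + 32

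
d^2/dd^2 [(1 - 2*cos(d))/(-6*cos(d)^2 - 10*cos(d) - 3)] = 2*(-81*(1 - cos(2*d))^2*cos(d) + 33*(1 - cos(2*d))^2 - 183*cos(d)/2 + 100*cos(2*d) - 9*cos(3*d)/2 + 18*cos(5*d) - 174)/(10*cos(d) + 3*cos(2*d) + 6)^3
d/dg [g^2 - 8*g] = 2*g - 8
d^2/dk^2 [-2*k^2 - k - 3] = -4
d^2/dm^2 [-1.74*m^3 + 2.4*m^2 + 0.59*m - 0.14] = 4.8 - 10.44*m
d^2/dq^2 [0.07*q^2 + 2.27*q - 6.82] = 0.140000000000000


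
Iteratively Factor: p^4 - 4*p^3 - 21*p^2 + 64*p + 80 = (p - 4)*(p^3 - 21*p - 20) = (p - 4)*(p + 4)*(p^2 - 4*p - 5) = (p - 5)*(p - 4)*(p + 4)*(p + 1)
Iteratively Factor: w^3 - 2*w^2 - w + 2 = (w - 2)*(w^2 - 1) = (w - 2)*(w + 1)*(w - 1)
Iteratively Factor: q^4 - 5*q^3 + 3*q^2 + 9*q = (q)*(q^3 - 5*q^2 + 3*q + 9) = q*(q + 1)*(q^2 - 6*q + 9) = q*(q - 3)*(q + 1)*(q - 3)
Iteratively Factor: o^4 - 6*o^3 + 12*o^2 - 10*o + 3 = (o - 1)*(o^3 - 5*o^2 + 7*o - 3) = (o - 1)^2*(o^2 - 4*o + 3) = (o - 3)*(o - 1)^2*(o - 1)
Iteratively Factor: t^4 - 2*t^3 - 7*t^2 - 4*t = (t - 4)*(t^3 + 2*t^2 + t) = t*(t - 4)*(t^2 + 2*t + 1) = t*(t - 4)*(t + 1)*(t + 1)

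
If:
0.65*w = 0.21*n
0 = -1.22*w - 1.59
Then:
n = -4.03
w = -1.30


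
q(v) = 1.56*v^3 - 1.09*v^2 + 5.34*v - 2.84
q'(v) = 4.68*v^2 - 2.18*v + 5.34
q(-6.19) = -447.65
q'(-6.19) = 198.15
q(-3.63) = -111.21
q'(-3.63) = 74.92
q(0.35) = -1.04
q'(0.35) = 5.15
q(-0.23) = -4.14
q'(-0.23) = 6.09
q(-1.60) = -20.56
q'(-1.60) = 20.81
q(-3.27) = -86.50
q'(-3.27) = 62.51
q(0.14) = -2.11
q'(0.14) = 5.13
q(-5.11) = -266.74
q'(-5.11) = 138.68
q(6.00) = 326.92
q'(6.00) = 160.74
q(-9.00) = -1276.43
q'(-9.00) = 404.04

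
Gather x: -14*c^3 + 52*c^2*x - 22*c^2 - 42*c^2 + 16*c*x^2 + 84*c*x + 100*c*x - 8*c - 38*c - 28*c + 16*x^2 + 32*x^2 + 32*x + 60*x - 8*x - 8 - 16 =-14*c^3 - 64*c^2 - 74*c + x^2*(16*c + 48) + x*(52*c^2 + 184*c + 84) - 24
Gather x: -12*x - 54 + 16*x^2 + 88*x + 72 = 16*x^2 + 76*x + 18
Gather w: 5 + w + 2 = w + 7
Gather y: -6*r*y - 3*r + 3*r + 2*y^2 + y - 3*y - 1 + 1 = 2*y^2 + y*(-6*r - 2)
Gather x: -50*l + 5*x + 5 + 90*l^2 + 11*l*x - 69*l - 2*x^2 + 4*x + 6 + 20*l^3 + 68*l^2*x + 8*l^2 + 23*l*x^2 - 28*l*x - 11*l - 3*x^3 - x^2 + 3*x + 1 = 20*l^3 + 98*l^2 - 130*l - 3*x^3 + x^2*(23*l - 3) + x*(68*l^2 - 17*l + 12) + 12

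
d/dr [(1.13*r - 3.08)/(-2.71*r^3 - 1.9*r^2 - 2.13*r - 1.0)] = (6.1246*r^3 - 22.8934*r^2 - 11.704*r - 7.6904)/(7.3441*r^6 + 10.298*r^5 + 15.1546*r^4 + 13.514*r^3 + 8.3369*r^2 + 4.26*r + 1.0)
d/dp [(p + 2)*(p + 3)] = 2*p + 5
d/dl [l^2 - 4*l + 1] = 2*l - 4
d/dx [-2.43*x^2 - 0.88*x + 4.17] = -4.86*x - 0.88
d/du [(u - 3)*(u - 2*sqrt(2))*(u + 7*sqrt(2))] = 3*u^2 - 6*u + 10*sqrt(2)*u - 28 - 15*sqrt(2)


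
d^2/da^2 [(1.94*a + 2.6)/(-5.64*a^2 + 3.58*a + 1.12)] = ((1.94*a + 2.6)*(11.28*a - 3.58)*(22.56*a - 7.16) + (65.6496*a + 15.4376)*(-5.64*a^2 + 3.58*a + 1.12))/(-5.64*a^2 + 3.58*a + 1.12)^3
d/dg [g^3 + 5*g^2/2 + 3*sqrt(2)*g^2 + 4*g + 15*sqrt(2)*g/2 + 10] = 3*g^2 + 5*g + 6*sqrt(2)*g + 4 + 15*sqrt(2)/2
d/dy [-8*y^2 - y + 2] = -16*y - 1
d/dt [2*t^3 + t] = 6*t^2 + 1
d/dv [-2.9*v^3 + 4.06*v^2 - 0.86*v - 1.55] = -8.7*v^2 + 8.12*v - 0.86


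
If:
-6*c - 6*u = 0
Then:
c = -u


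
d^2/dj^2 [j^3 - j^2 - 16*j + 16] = 6*j - 2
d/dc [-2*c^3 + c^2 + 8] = 2*c*(1 - 3*c)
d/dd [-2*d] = -2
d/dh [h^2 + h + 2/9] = 2*h + 1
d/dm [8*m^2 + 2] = 16*m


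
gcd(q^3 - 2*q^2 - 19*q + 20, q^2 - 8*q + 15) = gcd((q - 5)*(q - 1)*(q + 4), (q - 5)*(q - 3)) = q - 5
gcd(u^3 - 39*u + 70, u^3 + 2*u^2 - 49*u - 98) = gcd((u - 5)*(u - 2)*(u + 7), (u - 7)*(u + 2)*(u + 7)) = u + 7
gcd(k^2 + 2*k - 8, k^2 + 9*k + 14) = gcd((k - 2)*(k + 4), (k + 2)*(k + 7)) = 1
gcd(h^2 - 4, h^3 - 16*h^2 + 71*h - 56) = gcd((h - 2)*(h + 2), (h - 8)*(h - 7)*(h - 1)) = 1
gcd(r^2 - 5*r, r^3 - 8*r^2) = r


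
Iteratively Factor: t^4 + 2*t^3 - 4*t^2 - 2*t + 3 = (t - 1)*(t^3 + 3*t^2 - t - 3) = (t - 1)*(t + 1)*(t^2 + 2*t - 3) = (t - 1)*(t + 1)*(t + 3)*(t - 1)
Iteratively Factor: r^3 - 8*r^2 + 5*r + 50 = (r - 5)*(r^2 - 3*r - 10) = (r - 5)^2*(r + 2)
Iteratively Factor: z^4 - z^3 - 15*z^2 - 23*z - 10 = (z + 2)*(z^3 - 3*z^2 - 9*z - 5) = (z + 1)*(z + 2)*(z^2 - 4*z - 5) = (z + 1)^2*(z + 2)*(z - 5)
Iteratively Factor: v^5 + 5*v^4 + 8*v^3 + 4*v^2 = (v + 2)*(v^4 + 3*v^3 + 2*v^2) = v*(v + 2)*(v^3 + 3*v^2 + 2*v) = v^2*(v + 2)*(v^2 + 3*v + 2) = v^2*(v + 1)*(v + 2)*(v + 2)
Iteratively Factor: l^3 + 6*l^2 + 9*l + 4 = (l + 1)*(l^2 + 5*l + 4) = (l + 1)*(l + 4)*(l + 1)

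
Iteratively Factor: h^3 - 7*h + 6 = (h - 1)*(h^2 + h - 6) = (h - 1)*(h + 3)*(h - 2)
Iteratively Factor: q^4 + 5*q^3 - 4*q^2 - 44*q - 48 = (q + 2)*(q^3 + 3*q^2 - 10*q - 24) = (q - 3)*(q + 2)*(q^2 + 6*q + 8) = (q - 3)*(q + 2)^2*(q + 4)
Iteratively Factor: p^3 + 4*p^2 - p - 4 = (p + 4)*(p^2 - 1) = (p + 1)*(p + 4)*(p - 1)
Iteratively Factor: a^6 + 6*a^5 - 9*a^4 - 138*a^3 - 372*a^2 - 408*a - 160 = (a + 4)*(a^5 + 2*a^4 - 17*a^3 - 70*a^2 - 92*a - 40) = (a + 1)*(a + 4)*(a^4 + a^3 - 18*a^2 - 52*a - 40) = (a + 1)*(a + 2)*(a + 4)*(a^3 - a^2 - 16*a - 20) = (a + 1)*(a + 2)^2*(a + 4)*(a^2 - 3*a - 10) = (a + 1)*(a + 2)^3*(a + 4)*(a - 5)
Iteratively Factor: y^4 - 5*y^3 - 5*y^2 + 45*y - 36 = (y + 3)*(y^3 - 8*y^2 + 19*y - 12) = (y - 1)*(y + 3)*(y^2 - 7*y + 12) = (y - 4)*(y - 1)*(y + 3)*(y - 3)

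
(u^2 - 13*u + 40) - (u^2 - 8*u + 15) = 25 - 5*u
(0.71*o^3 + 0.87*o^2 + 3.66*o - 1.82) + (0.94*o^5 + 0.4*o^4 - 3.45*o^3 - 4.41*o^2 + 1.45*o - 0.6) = 0.94*o^5 + 0.4*o^4 - 2.74*o^3 - 3.54*o^2 + 5.11*o - 2.42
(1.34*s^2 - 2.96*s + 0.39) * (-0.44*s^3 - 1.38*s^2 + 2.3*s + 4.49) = -0.5896*s^5 - 0.5468*s^4 + 6.9952*s^3 - 1.3296*s^2 - 12.3934*s + 1.7511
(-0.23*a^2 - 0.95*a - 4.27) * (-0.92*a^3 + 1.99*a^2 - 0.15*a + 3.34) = 0.2116*a^5 + 0.4163*a^4 + 2.0724*a^3 - 9.123*a^2 - 2.5325*a - 14.2618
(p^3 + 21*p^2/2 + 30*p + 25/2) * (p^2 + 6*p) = p^5 + 33*p^4/2 + 93*p^3 + 385*p^2/2 + 75*p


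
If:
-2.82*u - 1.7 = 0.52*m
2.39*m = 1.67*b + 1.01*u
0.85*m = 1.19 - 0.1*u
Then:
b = 2.68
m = 1.50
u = -0.88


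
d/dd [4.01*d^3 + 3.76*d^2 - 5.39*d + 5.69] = 12.03*d^2 + 7.52*d - 5.39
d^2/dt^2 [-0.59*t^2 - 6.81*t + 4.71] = -1.18000000000000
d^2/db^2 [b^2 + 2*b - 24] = 2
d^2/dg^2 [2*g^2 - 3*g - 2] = 4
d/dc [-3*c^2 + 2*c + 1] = 2 - 6*c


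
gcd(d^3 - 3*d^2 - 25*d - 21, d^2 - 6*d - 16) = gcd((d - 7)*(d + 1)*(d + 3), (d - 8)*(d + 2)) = 1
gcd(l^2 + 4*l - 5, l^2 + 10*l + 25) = l + 5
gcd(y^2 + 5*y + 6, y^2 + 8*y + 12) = y + 2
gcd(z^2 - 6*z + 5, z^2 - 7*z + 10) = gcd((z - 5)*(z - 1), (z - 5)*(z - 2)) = z - 5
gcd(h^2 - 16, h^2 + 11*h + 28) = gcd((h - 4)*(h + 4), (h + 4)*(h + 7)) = h + 4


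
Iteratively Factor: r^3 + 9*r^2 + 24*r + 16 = (r + 4)*(r^2 + 5*r + 4) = (r + 1)*(r + 4)*(r + 4)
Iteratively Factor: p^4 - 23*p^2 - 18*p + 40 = (p + 4)*(p^3 - 4*p^2 - 7*p + 10) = (p - 1)*(p + 4)*(p^2 - 3*p - 10) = (p - 1)*(p + 2)*(p + 4)*(p - 5)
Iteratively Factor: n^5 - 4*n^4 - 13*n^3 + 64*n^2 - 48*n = (n - 1)*(n^4 - 3*n^3 - 16*n^2 + 48*n) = (n - 1)*(n + 4)*(n^3 - 7*n^2 + 12*n) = (n - 4)*(n - 1)*(n + 4)*(n^2 - 3*n) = (n - 4)*(n - 3)*(n - 1)*(n + 4)*(n)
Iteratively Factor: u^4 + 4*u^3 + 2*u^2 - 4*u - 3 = (u + 1)*(u^3 + 3*u^2 - u - 3) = (u - 1)*(u + 1)*(u^2 + 4*u + 3) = (u - 1)*(u + 1)^2*(u + 3)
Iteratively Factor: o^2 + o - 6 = (o + 3)*(o - 2)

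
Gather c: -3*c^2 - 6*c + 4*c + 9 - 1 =-3*c^2 - 2*c + 8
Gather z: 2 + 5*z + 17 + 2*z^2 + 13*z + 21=2*z^2 + 18*z + 40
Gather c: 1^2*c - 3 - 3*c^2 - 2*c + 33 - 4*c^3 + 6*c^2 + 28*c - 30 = -4*c^3 + 3*c^2 + 27*c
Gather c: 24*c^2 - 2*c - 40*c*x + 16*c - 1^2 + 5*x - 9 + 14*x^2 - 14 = 24*c^2 + c*(14 - 40*x) + 14*x^2 + 5*x - 24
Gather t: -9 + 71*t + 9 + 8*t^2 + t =8*t^2 + 72*t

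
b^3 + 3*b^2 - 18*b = b*(b - 3)*(b + 6)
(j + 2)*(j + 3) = j^2 + 5*j + 6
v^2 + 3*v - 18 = (v - 3)*(v + 6)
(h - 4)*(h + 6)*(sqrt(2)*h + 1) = sqrt(2)*h^3 + h^2 + 2*sqrt(2)*h^2 - 24*sqrt(2)*h + 2*h - 24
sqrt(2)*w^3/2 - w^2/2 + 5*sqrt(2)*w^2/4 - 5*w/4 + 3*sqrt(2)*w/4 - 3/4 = (w + 3/2)*(w - sqrt(2)/2)*(sqrt(2)*w/2 + sqrt(2)/2)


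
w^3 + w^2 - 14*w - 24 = (w - 4)*(w + 2)*(w + 3)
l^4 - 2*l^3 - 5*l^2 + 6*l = l*(l - 3)*(l - 1)*(l + 2)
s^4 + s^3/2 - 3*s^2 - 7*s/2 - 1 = (s - 2)*(s + 1/2)*(s + 1)^2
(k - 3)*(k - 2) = k^2 - 5*k + 6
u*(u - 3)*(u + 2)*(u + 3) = u^4 + 2*u^3 - 9*u^2 - 18*u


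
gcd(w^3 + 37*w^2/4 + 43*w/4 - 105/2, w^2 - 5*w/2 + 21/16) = w - 7/4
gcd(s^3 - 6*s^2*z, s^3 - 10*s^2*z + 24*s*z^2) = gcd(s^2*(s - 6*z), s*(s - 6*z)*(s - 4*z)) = -s^2 + 6*s*z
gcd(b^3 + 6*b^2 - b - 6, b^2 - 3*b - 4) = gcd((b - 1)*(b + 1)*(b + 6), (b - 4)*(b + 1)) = b + 1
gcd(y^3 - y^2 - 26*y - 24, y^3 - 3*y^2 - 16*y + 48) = y + 4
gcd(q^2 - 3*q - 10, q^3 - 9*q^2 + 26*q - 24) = 1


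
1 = 1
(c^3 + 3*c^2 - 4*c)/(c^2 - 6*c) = (c^2 + 3*c - 4)/(c - 6)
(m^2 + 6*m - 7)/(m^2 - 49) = (m - 1)/(m - 7)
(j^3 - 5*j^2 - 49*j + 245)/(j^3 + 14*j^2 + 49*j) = (j^2 - 12*j + 35)/(j*(j + 7))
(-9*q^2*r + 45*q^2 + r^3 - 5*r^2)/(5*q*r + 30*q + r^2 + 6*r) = (-9*q^2*r + 45*q^2 + r^3 - 5*r^2)/(5*q*r + 30*q + r^2 + 6*r)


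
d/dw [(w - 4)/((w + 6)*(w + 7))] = (-w^2 + 8*w + 94)/(w^4 + 26*w^3 + 253*w^2 + 1092*w + 1764)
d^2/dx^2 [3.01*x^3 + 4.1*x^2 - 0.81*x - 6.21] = 18.06*x + 8.2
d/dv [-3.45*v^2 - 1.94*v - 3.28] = -6.9*v - 1.94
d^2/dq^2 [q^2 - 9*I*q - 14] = 2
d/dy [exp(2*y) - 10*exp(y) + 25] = 2*(exp(y) - 5)*exp(y)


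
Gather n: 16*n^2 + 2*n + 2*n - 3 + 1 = 16*n^2 + 4*n - 2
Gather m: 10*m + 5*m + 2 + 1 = 15*m + 3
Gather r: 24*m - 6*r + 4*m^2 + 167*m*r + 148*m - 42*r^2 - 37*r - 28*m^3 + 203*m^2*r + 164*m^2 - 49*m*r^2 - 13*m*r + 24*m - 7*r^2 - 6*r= -28*m^3 + 168*m^2 + 196*m + r^2*(-49*m - 49) + r*(203*m^2 + 154*m - 49)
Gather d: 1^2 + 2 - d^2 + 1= 4 - d^2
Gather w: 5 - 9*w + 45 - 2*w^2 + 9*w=50 - 2*w^2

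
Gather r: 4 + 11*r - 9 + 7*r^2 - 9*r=7*r^2 + 2*r - 5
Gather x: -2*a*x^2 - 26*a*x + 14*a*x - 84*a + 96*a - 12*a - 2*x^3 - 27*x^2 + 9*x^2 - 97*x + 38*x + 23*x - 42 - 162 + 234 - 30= -2*x^3 + x^2*(-2*a - 18) + x*(-12*a - 36)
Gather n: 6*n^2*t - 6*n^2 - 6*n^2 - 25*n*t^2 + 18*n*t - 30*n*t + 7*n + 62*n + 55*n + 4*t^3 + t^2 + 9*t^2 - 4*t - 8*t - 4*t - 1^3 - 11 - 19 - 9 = n^2*(6*t - 12) + n*(-25*t^2 - 12*t + 124) + 4*t^3 + 10*t^2 - 16*t - 40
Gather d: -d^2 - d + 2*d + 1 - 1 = -d^2 + d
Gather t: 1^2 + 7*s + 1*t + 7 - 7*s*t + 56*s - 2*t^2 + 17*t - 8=63*s - 2*t^2 + t*(18 - 7*s)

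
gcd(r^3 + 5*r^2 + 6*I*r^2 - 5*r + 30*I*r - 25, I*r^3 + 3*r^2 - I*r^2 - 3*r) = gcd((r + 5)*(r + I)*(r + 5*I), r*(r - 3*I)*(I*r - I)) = 1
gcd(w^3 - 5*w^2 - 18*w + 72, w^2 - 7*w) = 1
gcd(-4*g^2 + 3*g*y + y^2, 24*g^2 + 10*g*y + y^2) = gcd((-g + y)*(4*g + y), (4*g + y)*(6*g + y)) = 4*g + y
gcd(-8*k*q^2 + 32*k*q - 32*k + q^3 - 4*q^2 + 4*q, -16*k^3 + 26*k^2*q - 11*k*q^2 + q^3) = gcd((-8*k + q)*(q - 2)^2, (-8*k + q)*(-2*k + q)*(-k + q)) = -8*k + q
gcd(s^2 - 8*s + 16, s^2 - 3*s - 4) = s - 4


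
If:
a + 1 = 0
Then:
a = -1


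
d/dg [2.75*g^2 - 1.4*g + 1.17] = 5.5*g - 1.4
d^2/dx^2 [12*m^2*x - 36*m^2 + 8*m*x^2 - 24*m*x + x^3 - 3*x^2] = 16*m + 6*x - 6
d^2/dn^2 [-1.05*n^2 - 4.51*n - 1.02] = -2.10000000000000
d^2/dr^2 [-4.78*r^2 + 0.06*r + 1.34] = -9.56000000000000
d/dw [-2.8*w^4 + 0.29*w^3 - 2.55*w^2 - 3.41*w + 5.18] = -11.2*w^3 + 0.87*w^2 - 5.1*w - 3.41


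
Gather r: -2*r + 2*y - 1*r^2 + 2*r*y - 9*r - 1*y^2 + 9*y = -r^2 + r*(2*y - 11) - y^2 + 11*y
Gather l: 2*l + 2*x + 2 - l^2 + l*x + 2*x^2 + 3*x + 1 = -l^2 + l*(x + 2) + 2*x^2 + 5*x + 3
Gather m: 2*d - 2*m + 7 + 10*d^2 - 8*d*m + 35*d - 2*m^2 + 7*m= 10*d^2 + 37*d - 2*m^2 + m*(5 - 8*d) + 7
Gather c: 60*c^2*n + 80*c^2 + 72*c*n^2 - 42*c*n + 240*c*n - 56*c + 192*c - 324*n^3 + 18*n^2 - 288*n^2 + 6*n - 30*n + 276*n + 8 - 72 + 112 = c^2*(60*n + 80) + c*(72*n^2 + 198*n + 136) - 324*n^3 - 270*n^2 + 252*n + 48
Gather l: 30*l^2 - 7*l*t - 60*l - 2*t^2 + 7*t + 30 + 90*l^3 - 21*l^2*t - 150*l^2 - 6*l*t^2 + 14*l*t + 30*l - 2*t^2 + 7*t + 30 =90*l^3 + l^2*(-21*t - 120) + l*(-6*t^2 + 7*t - 30) - 4*t^2 + 14*t + 60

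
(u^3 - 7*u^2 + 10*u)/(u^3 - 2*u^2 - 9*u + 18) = u*(u - 5)/(u^2 - 9)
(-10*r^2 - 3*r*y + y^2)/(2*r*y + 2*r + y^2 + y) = (-5*r + y)/(y + 1)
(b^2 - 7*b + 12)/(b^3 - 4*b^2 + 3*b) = (b - 4)/(b*(b - 1))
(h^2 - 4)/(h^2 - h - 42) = (4 - h^2)/(-h^2 + h + 42)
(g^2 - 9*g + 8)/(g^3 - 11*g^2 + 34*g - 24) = (g - 8)/(g^2 - 10*g + 24)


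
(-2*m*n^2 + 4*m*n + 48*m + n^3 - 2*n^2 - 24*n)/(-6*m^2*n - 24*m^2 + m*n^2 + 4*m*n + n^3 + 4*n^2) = (n - 6)/(3*m + n)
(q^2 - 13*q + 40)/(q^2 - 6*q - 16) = (q - 5)/(q + 2)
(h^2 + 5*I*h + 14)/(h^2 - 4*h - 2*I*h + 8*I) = (h + 7*I)/(h - 4)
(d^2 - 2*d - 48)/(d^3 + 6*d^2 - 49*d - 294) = (d - 8)/(d^2 - 49)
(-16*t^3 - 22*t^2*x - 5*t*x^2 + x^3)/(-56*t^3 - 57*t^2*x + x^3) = (2*t + x)/(7*t + x)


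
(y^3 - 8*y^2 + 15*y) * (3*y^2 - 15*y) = 3*y^5 - 39*y^4 + 165*y^3 - 225*y^2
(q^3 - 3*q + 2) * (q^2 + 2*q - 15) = q^5 + 2*q^4 - 18*q^3 - 4*q^2 + 49*q - 30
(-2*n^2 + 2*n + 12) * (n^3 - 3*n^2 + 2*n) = -2*n^5 + 8*n^4 + 2*n^3 - 32*n^2 + 24*n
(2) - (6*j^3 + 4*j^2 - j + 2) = -6*j^3 - 4*j^2 + j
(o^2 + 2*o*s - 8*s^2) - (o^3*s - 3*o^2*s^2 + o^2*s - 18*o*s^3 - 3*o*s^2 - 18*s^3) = -o^3*s + 3*o^2*s^2 - o^2*s + o^2 + 18*o*s^3 + 3*o*s^2 + 2*o*s + 18*s^3 - 8*s^2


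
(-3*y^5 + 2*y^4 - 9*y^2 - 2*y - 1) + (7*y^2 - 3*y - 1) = -3*y^5 + 2*y^4 - 2*y^2 - 5*y - 2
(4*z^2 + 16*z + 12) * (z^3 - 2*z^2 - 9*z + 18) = 4*z^5 + 8*z^4 - 56*z^3 - 96*z^2 + 180*z + 216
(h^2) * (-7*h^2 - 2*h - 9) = -7*h^4 - 2*h^3 - 9*h^2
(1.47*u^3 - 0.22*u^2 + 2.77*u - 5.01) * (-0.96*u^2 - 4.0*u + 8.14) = -1.4112*u^5 - 5.6688*u^4 + 10.1866*u^3 - 8.0612*u^2 + 42.5878*u - 40.7814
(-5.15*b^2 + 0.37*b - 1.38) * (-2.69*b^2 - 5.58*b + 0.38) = 13.8535*b^4 + 27.7417*b^3 - 0.309400000000001*b^2 + 7.841*b - 0.5244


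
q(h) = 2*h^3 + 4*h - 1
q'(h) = 6*h^2 + 4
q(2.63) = 45.90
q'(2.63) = 45.50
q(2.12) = 26.54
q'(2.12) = 30.97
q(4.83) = 243.68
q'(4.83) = 143.97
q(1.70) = 15.63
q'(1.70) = 21.34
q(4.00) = 143.00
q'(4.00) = 100.00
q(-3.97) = -142.02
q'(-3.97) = 98.57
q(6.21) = 502.81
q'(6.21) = 235.38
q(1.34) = 9.17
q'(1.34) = 14.77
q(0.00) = -1.00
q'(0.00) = 4.00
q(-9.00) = -1495.00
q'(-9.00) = 490.00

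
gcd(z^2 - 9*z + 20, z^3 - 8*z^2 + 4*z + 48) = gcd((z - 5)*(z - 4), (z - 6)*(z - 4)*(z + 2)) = z - 4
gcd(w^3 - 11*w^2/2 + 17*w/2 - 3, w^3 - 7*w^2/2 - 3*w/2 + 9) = w^2 - 5*w + 6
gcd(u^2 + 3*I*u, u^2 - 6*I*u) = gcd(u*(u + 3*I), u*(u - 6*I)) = u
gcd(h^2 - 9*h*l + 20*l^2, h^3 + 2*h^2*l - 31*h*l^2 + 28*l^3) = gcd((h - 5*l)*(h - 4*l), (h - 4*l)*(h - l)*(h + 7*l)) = h - 4*l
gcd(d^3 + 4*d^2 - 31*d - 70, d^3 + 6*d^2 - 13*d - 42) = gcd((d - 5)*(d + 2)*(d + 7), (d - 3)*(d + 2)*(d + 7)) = d^2 + 9*d + 14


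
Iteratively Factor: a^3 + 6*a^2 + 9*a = (a + 3)*(a^2 + 3*a) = a*(a + 3)*(a + 3)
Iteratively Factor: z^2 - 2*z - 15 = (z - 5)*(z + 3)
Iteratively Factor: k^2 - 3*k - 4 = (k + 1)*(k - 4)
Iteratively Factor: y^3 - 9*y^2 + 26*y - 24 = (y - 4)*(y^2 - 5*y + 6) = (y - 4)*(y - 2)*(y - 3)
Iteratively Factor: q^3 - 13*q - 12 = (q + 3)*(q^2 - 3*q - 4) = (q + 1)*(q + 3)*(q - 4)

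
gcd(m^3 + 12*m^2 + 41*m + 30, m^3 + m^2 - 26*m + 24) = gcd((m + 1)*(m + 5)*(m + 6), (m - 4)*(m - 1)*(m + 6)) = m + 6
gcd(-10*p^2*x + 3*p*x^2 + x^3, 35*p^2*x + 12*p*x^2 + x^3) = 5*p*x + x^2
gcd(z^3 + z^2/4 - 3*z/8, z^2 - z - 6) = 1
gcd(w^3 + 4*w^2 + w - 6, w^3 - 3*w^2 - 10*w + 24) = w + 3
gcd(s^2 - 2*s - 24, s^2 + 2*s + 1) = 1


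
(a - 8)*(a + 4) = a^2 - 4*a - 32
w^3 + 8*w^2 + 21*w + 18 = (w + 2)*(w + 3)^2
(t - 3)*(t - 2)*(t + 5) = t^3 - 19*t + 30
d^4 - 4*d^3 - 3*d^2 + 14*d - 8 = (d - 4)*(d - 1)^2*(d + 2)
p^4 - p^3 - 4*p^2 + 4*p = p*(p - 2)*(p - 1)*(p + 2)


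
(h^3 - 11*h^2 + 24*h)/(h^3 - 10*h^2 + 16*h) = (h - 3)/(h - 2)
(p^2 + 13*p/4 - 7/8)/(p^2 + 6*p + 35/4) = (4*p - 1)/(2*(2*p + 5))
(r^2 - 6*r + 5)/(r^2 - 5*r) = (r - 1)/r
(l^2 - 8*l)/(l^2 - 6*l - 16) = l/(l + 2)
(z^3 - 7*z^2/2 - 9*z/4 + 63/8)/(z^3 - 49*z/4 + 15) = (4*z^2 - 8*z - 21)/(2*(2*z^2 + 3*z - 20))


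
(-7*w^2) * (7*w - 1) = -49*w^3 + 7*w^2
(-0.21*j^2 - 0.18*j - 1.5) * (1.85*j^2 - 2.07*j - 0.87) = -0.3885*j^4 + 0.1017*j^3 - 2.2197*j^2 + 3.2616*j + 1.305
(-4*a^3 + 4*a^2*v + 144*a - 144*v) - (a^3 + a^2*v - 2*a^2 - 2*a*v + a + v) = -5*a^3 + 3*a^2*v + 2*a^2 + 2*a*v + 143*a - 145*v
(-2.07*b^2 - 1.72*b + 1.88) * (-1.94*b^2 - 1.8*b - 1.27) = 4.0158*b^4 + 7.0628*b^3 + 2.0777*b^2 - 1.1996*b - 2.3876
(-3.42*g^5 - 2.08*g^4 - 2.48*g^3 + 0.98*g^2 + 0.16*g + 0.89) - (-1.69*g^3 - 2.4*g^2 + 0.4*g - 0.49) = -3.42*g^5 - 2.08*g^4 - 0.79*g^3 + 3.38*g^2 - 0.24*g + 1.38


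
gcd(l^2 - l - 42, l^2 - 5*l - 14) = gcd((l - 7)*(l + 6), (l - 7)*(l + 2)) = l - 7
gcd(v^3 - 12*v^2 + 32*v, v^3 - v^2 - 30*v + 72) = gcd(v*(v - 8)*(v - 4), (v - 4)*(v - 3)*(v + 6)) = v - 4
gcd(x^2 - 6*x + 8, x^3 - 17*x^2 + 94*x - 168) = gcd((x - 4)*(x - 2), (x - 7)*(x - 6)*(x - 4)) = x - 4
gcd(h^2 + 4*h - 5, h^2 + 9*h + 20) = h + 5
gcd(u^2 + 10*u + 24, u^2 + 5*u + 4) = u + 4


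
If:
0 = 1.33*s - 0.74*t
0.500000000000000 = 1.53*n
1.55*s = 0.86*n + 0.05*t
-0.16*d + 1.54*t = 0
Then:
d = 3.33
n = 0.33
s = 0.19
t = 0.35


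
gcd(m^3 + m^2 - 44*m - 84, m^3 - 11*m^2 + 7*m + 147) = m - 7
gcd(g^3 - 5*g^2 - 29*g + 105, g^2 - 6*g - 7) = g - 7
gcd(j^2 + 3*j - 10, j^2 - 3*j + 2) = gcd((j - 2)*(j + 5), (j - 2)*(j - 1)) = j - 2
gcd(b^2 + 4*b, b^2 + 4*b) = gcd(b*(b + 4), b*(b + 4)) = b^2 + 4*b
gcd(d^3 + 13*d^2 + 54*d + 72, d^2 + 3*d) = d + 3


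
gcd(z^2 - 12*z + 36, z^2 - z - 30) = z - 6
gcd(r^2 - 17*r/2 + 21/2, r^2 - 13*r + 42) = r - 7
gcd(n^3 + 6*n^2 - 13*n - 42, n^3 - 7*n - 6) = n^2 - n - 6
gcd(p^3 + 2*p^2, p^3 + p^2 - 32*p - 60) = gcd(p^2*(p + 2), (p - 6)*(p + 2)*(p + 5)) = p + 2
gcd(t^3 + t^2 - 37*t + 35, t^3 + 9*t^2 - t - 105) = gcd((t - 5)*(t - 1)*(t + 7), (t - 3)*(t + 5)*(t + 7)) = t + 7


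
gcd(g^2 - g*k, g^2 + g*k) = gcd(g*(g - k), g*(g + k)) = g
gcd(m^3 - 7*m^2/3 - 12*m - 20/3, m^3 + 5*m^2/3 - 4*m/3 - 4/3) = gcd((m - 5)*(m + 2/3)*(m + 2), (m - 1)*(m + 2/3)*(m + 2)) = m^2 + 8*m/3 + 4/3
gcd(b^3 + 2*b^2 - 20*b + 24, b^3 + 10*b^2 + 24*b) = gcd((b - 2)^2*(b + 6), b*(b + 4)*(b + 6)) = b + 6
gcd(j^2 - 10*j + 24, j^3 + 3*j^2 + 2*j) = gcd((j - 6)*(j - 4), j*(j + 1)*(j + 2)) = 1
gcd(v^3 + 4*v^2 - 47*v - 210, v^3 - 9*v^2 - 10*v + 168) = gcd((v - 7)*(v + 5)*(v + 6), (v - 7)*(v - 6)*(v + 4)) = v - 7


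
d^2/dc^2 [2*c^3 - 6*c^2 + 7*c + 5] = 12*c - 12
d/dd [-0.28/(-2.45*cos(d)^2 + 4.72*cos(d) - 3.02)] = (1.372*cos(d) - 1.3216)*sin(d)/(2.45*cos(d)^2 - 4.72*cos(d) + 3.02)^2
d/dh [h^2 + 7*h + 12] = 2*h + 7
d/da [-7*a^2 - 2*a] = -14*a - 2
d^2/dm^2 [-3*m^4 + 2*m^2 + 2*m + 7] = 4 - 36*m^2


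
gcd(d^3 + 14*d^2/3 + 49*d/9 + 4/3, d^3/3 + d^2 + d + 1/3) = 1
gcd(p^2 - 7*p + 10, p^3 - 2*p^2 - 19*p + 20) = p - 5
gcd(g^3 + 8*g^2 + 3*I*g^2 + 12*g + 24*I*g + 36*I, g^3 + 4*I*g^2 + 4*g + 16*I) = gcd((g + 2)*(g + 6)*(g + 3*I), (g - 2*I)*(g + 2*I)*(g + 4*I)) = 1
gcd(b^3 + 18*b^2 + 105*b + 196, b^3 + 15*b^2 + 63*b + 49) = b^2 + 14*b + 49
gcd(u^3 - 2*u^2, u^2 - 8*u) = u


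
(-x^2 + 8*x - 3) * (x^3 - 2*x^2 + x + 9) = -x^5 + 10*x^4 - 20*x^3 + 5*x^2 + 69*x - 27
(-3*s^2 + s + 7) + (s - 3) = -3*s^2 + 2*s + 4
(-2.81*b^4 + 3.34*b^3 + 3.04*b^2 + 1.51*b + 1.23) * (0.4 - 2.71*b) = 7.6151*b^5 - 10.1754*b^4 - 6.9024*b^3 - 2.8761*b^2 - 2.7293*b + 0.492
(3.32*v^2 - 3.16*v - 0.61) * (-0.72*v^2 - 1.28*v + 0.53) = -2.3904*v^4 - 1.9744*v^3 + 6.2436*v^2 - 0.894*v - 0.3233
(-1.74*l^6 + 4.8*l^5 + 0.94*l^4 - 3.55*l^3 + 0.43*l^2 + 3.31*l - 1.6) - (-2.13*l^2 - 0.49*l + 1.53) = -1.74*l^6 + 4.8*l^5 + 0.94*l^4 - 3.55*l^3 + 2.56*l^2 + 3.8*l - 3.13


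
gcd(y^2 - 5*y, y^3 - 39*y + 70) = y - 5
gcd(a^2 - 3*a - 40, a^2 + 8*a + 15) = a + 5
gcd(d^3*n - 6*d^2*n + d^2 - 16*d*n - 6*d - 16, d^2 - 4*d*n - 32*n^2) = 1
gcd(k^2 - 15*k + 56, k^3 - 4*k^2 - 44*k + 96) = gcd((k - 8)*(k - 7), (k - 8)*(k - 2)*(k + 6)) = k - 8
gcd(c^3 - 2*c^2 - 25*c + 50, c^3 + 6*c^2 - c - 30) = c^2 + 3*c - 10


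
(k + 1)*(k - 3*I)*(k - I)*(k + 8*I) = k^4 + k^3 + 4*I*k^3 + 29*k^2 + 4*I*k^2 + 29*k - 24*I*k - 24*I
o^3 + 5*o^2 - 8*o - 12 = (o - 2)*(o + 1)*(o + 6)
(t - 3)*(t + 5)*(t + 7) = t^3 + 9*t^2 - t - 105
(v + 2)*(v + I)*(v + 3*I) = v^3 + 2*v^2 + 4*I*v^2 - 3*v + 8*I*v - 6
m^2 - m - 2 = (m - 2)*(m + 1)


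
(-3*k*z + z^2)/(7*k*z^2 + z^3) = (-3*k + z)/(z*(7*k + z))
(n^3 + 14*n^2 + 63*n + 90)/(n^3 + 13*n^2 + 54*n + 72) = (n + 5)/(n + 4)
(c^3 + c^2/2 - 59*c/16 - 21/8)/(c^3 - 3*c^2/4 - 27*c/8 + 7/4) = (4*c + 3)/(2*(2*c - 1))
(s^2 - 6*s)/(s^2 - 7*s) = (s - 6)/(s - 7)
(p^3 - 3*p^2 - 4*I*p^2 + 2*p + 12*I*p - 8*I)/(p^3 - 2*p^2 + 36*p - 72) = (p^2 - p*(1 + 4*I) + 4*I)/(p^2 + 36)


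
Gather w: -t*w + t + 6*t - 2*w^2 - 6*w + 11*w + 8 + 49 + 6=7*t - 2*w^2 + w*(5 - t) + 63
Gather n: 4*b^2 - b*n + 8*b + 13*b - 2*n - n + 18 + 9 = 4*b^2 + 21*b + n*(-b - 3) + 27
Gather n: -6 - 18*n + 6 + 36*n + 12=18*n + 12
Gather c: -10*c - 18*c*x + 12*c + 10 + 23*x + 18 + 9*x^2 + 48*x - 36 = c*(2 - 18*x) + 9*x^2 + 71*x - 8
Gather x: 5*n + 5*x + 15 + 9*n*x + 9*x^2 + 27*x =5*n + 9*x^2 + x*(9*n + 32) + 15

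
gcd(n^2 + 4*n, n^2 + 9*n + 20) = n + 4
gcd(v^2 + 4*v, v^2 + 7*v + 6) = 1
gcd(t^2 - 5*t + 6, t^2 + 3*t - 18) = t - 3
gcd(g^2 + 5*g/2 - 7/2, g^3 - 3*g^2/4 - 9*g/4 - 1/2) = 1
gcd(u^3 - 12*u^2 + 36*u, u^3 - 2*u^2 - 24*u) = u^2 - 6*u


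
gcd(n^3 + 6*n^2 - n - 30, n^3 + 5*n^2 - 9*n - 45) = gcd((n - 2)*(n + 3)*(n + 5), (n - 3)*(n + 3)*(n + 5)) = n^2 + 8*n + 15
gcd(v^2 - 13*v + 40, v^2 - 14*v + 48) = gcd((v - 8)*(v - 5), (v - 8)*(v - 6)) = v - 8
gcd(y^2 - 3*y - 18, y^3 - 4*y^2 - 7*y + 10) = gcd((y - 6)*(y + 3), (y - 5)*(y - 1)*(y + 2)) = 1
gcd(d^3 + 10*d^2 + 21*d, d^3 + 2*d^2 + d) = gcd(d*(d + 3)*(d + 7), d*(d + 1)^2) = d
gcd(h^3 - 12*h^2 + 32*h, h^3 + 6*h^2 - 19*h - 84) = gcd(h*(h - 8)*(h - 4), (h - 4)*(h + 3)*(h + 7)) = h - 4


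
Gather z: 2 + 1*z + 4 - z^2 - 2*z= -z^2 - z + 6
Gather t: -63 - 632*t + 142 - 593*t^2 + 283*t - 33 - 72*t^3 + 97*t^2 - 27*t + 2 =-72*t^3 - 496*t^2 - 376*t + 48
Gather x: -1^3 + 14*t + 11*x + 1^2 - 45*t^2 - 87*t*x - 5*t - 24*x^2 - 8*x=-45*t^2 + 9*t - 24*x^2 + x*(3 - 87*t)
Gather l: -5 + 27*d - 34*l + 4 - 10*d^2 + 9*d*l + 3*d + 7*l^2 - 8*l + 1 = -10*d^2 + 30*d + 7*l^2 + l*(9*d - 42)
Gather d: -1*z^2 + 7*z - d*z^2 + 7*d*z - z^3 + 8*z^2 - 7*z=d*(-z^2 + 7*z) - z^3 + 7*z^2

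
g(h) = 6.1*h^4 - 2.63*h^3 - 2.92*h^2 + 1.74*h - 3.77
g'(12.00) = 40958.70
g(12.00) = 121541.59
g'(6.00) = 4953.06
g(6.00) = 7239.07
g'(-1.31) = -59.00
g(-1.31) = 12.82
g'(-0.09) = 2.18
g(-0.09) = -3.95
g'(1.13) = 20.27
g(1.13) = 0.62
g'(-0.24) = 2.35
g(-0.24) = -4.30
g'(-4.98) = -3178.40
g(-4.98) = 3991.83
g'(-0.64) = -4.15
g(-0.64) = -4.37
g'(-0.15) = 2.36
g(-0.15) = -4.08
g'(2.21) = 213.67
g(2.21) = 102.94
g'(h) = 24.4*h^3 - 7.89*h^2 - 5.84*h + 1.74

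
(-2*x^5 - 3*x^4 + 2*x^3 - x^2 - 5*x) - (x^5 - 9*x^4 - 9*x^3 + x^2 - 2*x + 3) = -3*x^5 + 6*x^4 + 11*x^3 - 2*x^2 - 3*x - 3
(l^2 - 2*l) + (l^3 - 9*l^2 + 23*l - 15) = l^3 - 8*l^2 + 21*l - 15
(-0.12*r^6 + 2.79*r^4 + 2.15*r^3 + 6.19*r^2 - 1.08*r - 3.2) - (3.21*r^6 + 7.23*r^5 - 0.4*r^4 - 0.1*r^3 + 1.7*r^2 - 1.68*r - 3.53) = -3.33*r^6 - 7.23*r^5 + 3.19*r^4 + 2.25*r^3 + 4.49*r^2 + 0.6*r + 0.33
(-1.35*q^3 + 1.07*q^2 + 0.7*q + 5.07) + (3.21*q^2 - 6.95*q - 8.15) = -1.35*q^3 + 4.28*q^2 - 6.25*q - 3.08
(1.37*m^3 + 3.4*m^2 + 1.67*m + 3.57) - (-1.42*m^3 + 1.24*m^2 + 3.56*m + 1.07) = 2.79*m^3 + 2.16*m^2 - 1.89*m + 2.5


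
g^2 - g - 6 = (g - 3)*(g + 2)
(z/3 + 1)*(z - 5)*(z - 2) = z^3/3 - 4*z^2/3 - 11*z/3 + 10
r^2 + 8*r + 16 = (r + 4)^2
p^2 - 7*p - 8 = (p - 8)*(p + 1)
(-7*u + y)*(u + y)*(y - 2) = -7*u^2*y + 14*u^2 - 6*u*y^2 + 12*u*y + y^3 - 2*y^2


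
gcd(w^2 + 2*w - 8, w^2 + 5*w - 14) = w - 2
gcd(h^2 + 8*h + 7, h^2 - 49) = h + 7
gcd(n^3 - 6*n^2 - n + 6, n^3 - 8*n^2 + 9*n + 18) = n^2 - 5*n - 6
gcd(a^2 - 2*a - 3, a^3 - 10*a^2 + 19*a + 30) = a + 1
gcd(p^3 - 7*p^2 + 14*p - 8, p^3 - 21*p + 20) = p^2 - 5*p + 4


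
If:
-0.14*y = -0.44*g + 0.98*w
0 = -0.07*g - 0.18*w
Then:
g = 0.170500676589986*y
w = -0.0663058186738836*y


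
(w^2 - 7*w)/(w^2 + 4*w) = (w - 7)/(w + 4)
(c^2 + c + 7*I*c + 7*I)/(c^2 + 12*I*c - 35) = (c + 1)/(c + 5*I)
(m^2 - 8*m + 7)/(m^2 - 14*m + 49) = (m - 1)/(m - 7)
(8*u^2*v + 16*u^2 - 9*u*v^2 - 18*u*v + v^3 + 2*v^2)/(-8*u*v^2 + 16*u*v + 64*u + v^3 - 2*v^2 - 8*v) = (-u + v)/(v - 4)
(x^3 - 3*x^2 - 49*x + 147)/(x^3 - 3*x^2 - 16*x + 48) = (x^2 - 49)/(x^2 - 16)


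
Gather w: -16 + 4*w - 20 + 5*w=9*w - 36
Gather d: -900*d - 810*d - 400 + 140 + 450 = 190 - 1710*d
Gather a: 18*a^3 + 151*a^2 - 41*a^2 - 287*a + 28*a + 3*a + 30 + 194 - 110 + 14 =18*a^3 + 110*a^2 - 256*a + 128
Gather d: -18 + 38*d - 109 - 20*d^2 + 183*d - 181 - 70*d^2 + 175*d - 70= -90*d^2 + 396*d - 378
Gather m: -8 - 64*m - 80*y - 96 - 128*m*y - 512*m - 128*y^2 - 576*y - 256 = m*(-128*y - 576) - 128*y^2 - 656*y - 360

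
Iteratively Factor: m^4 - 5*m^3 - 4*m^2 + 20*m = (m - 2)*(m^3 - 3*m^2 - 10*m) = m*(m - 2)*(m^2 - 3*m - 10) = m*(m - 5)*(m - 2)*(m + 2)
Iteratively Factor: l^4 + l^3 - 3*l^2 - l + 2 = (l - 1)*(l^3 + 2*l^2 - l - 2) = (l - 1)*(l + 1)*(l^2 + l - 2) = (l - 1)*(l + 1)*(l + 2)*(l - 1)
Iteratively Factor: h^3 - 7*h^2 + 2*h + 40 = (h - 4)*(h^2 - 3*h - 10) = (h - 5)*(h - 4)*(h + 2)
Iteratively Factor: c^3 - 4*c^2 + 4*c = (c)*(c^2 - 4*c + 4) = c*(c - 2)*(c - 2)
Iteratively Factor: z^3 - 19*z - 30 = (z - 5)*(z^2 + 5*z + 6) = (z - 5)*(z + 3)*(z + 2)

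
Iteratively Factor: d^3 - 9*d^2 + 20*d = (d - 4)*(d^2 - 5*d) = (d - 5)*(d - 4)*(d)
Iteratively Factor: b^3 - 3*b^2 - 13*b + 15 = (b - 5)*(b^2 + 2*b - 3) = (b - 5)*(b + 3)*(b - 1)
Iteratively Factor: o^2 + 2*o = (o)*(o + 2)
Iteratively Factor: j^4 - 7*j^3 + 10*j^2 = (j - 2)*(j^3 - 5*j^2) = j*(j - 2)*(j^2 - 5*j) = j*(j - 5)*(j - 2)*(j)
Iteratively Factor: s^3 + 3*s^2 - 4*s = (s + 4)*(s^2 - s) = s*(s + 4)*(s - 1)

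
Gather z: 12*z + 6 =12*z + 6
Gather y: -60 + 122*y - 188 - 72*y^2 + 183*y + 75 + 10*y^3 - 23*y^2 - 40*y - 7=10*y^3 - 95*y^2 + 265*y - 180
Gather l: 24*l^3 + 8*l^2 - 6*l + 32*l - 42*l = 24*l^3 + 8*l^2 - 16*l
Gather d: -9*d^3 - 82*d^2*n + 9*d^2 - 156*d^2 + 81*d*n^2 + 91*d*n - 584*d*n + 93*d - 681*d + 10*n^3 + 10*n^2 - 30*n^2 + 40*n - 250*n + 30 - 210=-9*d^3 + d^2*(-82*n - 147) + d*(81*n^2 - 493*n - 588) + 10*n^3 - 20*n^2 - 210*n - 180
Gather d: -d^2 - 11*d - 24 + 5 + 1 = -d^2 - 11*d - 18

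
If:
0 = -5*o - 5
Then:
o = -1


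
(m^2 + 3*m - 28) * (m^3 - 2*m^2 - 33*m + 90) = m^5 + m^4 - 67*m^3 + 47*m^2 + 1194*m - 2520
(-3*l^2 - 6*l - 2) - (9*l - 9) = -3*l^2 - 15*l + 7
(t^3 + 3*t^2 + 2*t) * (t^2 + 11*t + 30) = t^5 + 14*t^4 + 65*t^3 + 112*t^2 + 60*t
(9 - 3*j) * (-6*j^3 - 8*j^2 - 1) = 18*j^4 - 30*j^3 - 72*j^2 + 3*j - 9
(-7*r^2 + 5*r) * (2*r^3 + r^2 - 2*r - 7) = -14*r^5 + 3*r^4 + 19*r^3 + 39*r^2 - 35*r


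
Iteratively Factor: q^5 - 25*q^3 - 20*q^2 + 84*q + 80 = (q + 4)*(q^4 - 4*q^3 - 9*q^2 + 16*q + 20) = (q + 2)*(q + 4)*(q^3 - 6*q^2 + 3*q + 10) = (q - 5)*(q + 2)*(q + 4)*(q^2 - q - 2) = (q - 5)*(q - 2)*(q + 2)*(q + 4)*(q + 1)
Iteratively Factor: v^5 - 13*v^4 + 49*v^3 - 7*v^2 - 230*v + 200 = (v - 5)*(v^4 - 8*v^3 + 9*v^2 + 38*v - 40) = (v - 5)*(v - 4)*(v^3 - 4*v^2 - 7*v + 10) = (v - 5)^2*(v - 4)*(v^2 + v - 2) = (v - 5)^2*(v - 4)*(v - 1)*(v + 2)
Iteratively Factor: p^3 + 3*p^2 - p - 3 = (p - 1)*(p^2 + 4*p + 3) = (p - 1)*(p + 1)*(p + 3)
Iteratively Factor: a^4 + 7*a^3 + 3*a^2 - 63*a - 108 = (a + 3)*(a^3 + 4*a^2 - 9*a - 36) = (a - 3)*(a + 3)*(a^2 + 7*a + 12) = (a - 3)*(a + 3)*(a + 4)*(a + 3)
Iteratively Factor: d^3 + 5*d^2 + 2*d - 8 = (d + 2)*(d^2 + 3*d - 4) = (d - 1)*(d + 2)*(d + 4)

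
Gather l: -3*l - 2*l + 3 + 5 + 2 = 10 - 5*l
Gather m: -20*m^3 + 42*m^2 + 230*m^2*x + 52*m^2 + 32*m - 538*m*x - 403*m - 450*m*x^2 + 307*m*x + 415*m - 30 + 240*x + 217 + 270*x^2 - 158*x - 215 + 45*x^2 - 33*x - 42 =-20*m^3 + m^2*(230*x + 94) + m*(-450*x^2 - 231*x + 44) + 315*x^2 + 49*x - 70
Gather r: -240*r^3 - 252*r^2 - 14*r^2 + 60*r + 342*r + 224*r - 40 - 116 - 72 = -240*r^3 - 266*r^2 + 626*r - 228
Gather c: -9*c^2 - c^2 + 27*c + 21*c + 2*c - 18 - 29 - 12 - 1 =-10*c^2 + 50*c - 60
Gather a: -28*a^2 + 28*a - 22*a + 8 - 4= -28*a^2 + 6*a + 4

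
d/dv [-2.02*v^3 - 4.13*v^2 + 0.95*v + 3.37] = -6.06*v^2 - 8.26*v + 0.95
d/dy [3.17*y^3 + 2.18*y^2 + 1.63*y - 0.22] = 9.51*y^2 + 4.36*y + 1.63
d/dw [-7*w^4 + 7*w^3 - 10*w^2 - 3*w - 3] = -28*w^3 + 21*w^2 - 20*w - 3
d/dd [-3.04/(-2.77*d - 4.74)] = -8.4208/(2.77*d + 4.74)^2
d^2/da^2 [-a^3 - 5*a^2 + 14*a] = -6*a - 10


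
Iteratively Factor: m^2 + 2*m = (m + 2)*(m)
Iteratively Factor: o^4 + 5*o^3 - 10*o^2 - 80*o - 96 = (o - 4)*(o^3 + 9*o^2 + 26*o + 24) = (o - 4)*(o + 2)*(o^2 + 7*o + 12) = (o - 4)*(o + 2)*(o + 4)*(o + 3)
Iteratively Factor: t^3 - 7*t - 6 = (t - 3)*(t^2 + 3*t + 2) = (t - 3)*(t + 1)*(t + 2)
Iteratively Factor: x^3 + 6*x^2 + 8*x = (x)*(x^2 + 6*x + 8) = x*(x + 4)*(x + 2)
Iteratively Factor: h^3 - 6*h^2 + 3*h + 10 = (h - 5)*(h^2 - h - 2) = (h - 5)*(h + 1)*(h - 2)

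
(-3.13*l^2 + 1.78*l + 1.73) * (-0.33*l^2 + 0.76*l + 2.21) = 1.0329*l^4 - 2.9662*l^3 - 6.1354*l^2 + 5.2486*l + 3.8233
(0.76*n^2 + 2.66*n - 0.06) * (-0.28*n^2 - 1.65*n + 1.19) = -0.2128*n^4 - 1.9988*n^3 - 3.4678*n^2 + 3.2644*n - 0.0714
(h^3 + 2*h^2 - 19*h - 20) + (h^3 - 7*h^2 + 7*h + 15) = 2*h^3 - 5*h^2 - 12*h - 5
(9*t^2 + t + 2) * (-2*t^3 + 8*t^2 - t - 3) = -18*t^5 + 70*t^4 - 5*t^3 - 12*t^2 - 5*t - 6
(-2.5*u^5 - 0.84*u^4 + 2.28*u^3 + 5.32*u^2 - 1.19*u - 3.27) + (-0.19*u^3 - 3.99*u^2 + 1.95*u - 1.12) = -2.5*u^5 - 0.84*u^4 + 2.09*u^3 + 1.33*u^2 + 0.76*u - 4.39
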